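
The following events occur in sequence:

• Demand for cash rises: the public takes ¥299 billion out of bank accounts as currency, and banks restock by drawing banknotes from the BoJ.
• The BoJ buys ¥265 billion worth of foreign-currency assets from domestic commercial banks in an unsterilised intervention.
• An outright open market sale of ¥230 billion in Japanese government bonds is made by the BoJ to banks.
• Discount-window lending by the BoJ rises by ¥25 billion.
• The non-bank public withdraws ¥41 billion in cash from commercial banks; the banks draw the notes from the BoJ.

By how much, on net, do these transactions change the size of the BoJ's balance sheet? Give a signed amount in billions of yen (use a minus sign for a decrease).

+¥60 billion

Currency withdrawal ¥299 billion: only the composition of liabilities changes → 0.
FX purchase ¥265 billion: a BoJ asset is acquired → +¥265B.
OMO sale (to banks) ¥230 billion: a BoJ asset is shed → −¥230B.
Discount-window loan ¥25 billion: a BoJ asset is acquired → +¥25B.
Currency withdrawal ¥41 billion: only the composition of liabilities changes → 0.
Net: 0 + 265 − 230 + 25 + 0 = +¥60 billion.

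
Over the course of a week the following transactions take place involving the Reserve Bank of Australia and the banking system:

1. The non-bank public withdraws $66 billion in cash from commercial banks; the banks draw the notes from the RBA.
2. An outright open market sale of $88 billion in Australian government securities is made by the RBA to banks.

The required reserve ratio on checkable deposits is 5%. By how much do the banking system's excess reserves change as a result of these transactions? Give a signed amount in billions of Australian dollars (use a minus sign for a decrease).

-$150.7 billion

Currency withdrawal $66 billion: reserves −$66B, deposits −$66B.
OMO sale (to banks) $88 billion: reserves −$88B, deposits 0.
Totals: Δreserves = −$154B, Δdeposits = −$66B.
Δrequired reserves = 5% × −$66B = −$3.3B.
Δexcess reserves = Δreserves − Δrequired = −$154B − (−$3.3B) = -$150.7 billion.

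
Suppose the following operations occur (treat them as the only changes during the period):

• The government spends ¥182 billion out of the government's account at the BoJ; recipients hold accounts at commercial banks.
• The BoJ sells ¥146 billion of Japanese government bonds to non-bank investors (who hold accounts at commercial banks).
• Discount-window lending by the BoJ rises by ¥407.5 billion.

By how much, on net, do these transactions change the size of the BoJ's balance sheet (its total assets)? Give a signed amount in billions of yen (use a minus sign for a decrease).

+¥261.5 billion

BoJ balance sheet:
  Assets:      Securities −¥146B, Loans to banks +¥407.5B
  Liabilities: Bank reserves +¥443.5B, Government deposits −¥182B
Change in total BoJ assets = +¥261.5 billion.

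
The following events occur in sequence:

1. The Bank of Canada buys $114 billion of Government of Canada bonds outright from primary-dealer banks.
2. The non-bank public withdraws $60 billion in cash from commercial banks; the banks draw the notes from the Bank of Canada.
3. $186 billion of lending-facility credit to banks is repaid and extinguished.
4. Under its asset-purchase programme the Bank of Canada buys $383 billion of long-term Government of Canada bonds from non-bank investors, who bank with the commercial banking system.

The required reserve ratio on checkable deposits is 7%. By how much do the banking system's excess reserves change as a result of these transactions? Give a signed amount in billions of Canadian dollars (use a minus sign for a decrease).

OMO purchase (from banks) $114 billion: reserves +$114B, deposits 0.
Currency withdrawal $60 billion: reserves −$60B, deposits −$60B.
Discount-window repayment $186 billion: reserves −$186B, deposits 0.
Asset purchase (from non-banks) $383 billion: reserves +$383B, deposits +$383B.
Totals: Δreserves = +$251B, Δdeposits = +$323B.
Δrequired reserves = 7% × +$323B = +$22.61B.
Δexcess reserves = Δreserves − Δrequired = +$251B − (+$22.61B) = +$228.39 billion.

+$228.39 billion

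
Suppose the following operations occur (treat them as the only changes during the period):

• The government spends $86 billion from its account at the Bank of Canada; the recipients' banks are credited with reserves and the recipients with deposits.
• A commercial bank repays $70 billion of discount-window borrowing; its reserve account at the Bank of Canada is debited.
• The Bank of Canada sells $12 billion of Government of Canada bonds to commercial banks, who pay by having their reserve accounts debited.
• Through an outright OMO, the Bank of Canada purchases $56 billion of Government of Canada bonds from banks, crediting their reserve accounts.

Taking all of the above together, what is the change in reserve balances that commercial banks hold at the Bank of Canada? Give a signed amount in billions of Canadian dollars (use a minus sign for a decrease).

+$60 billion

Government spending $86 billion: government payments flow into bank reserve accounts → +$86B.
Discount-window repayment $70 billion: repayment is debited from reserves → −$70B.
OMO sale (to banks) $12 billion: the buying banks pay out of their reserve balances → −$12B.
OMO purchase (from banks) $56 billion: the Bank of Canada pays by crediting reserve accounts → +$56B.
Net: 86 − 70 − 12 + 56 = +$60 billion.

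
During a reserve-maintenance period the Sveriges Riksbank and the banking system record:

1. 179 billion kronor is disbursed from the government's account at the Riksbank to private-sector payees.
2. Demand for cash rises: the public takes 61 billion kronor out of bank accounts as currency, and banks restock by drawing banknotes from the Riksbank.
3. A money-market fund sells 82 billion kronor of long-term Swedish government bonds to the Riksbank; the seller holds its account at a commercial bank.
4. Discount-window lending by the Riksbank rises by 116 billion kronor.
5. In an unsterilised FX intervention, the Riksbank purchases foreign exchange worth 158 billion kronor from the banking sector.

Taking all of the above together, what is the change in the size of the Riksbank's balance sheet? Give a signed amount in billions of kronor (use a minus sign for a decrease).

Government spending 179 billion kronor: only the composition of liabilities changes → 0.
Currency withdrawal 61 billion kronor: only the composition of liabilities changes → 0.
Asset purchase (from non-banks) 82 billion kronor: a Riksbank asset is acquired → +82B.
Discount-window loan 116 billion kronor: a Riksbank asset is acquired → +116B.
FX purchase 158 billion kronor: a Riksbank asset is acquired → +158B.
Net: 0 + 0 + 82 + 116 + 158 = +356 billion.

+356 billion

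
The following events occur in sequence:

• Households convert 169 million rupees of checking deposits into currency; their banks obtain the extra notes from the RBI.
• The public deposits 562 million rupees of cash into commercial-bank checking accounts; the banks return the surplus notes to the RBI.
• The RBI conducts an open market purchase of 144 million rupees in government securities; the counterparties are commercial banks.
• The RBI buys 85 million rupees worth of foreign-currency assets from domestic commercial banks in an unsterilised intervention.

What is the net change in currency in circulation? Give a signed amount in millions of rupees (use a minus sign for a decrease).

RBI balance sheet:
  Assets:      Securities +144M, Foreign assets +85M
  Liabilities: Bank reserves +622M, Currency in circulation −393M
Commercial banking system:
  Assets:      Reserves at CB +622M, Securities −144M, Foreign assets −85M
  Liabilities: Checkable deposits +393M
So the change in currency in circulation is -393 million.

-393 million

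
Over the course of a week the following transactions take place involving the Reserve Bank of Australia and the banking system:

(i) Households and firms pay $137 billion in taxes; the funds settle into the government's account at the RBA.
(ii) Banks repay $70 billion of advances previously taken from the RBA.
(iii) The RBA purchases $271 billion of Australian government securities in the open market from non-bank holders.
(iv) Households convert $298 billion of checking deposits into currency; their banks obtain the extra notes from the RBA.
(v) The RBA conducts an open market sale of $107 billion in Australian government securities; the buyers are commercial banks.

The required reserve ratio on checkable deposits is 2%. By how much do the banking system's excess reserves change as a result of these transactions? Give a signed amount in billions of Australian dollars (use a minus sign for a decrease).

-$337.72 billion

Government account inflow $137 billion: reserves −$137B, deposits −$137B.
Discount-window repayment $70 billion: reserves −$70B, deposits 0.
Asset purchase (from non-banks) $271 billion: reserves +$271B, deposits +$271B.
Currency withdrawal $298 billion: reserves −$298B, deposits −$298B.
OMO sale (to banks) $107 billion: reserves −$107B, deposits 0.
Totals: Δreserves = −$341B, Δdeposits = −$164B.
Δrequired reserves = 2% × −$164B = −$3.28B.
Δexcess reserves = Δreserves − Δrequired = −$341B − (−$3.28B) = -$337.72 billion.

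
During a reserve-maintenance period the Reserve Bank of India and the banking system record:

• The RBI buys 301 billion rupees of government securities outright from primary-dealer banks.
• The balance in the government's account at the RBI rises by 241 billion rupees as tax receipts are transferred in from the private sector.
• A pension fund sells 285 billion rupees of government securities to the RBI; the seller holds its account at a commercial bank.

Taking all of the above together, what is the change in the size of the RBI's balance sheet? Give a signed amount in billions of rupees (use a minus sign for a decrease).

OMO purchase (from banks) 301 billion rupees: an RBI asset is acquired → +301B.
Government account inflow 241 billion rupees: only the composition of liabilities changes → 0.
Asset purchase (from non-banks) 285 billion rupees: an RBI asset is acquired → +285B.
Net: 301 + 0 + 285 = +586 billion.

+586 billion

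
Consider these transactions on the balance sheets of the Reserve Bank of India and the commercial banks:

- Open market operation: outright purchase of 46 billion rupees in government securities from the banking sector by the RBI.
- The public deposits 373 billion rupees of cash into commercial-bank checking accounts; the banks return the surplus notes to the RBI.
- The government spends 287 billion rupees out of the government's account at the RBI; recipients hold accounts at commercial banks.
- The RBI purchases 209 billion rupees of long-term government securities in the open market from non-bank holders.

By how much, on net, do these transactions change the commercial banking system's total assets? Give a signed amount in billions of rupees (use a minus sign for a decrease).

+869 billion

RBI balance sheet:
  Assets:      Securities +255B
  Liabilities: Bank reserves +915B, Currency in circulation −373B, Government deposits −287B
Commercial banking system:
  Assets:      Reserves at CB +915B, Securities −46B
  Liabilities: Checkable deposits +869B
Change in total bank assets = +869 billion.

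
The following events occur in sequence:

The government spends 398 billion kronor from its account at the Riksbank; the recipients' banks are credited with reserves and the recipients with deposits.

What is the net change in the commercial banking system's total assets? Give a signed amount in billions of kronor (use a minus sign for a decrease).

+398 billion

Riksbank balance sheet:
  Assets:      no change
  Liabilities: Bank reserves +398B, Government deposits −398B
Commercial banking system:
  Assets:      Reserves at CB +398B
  Liabilities: Checkable deposits +398B
Change in total bank assets = +398 billion.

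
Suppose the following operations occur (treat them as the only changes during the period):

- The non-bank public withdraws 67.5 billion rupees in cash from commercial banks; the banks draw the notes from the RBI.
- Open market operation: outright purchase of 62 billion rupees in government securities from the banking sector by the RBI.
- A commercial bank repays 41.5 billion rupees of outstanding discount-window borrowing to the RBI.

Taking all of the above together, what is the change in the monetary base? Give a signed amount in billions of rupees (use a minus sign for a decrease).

Currency withdrawal 67.5 billion rupees: just a shift between currency and reserves — both are base money → 0.
OMO purchase (from banks) 62 billion rupees: RBI balance sheet expands → +62B.
Discount-window repayment 41.5 billion rupees: RBI balance sheet contracts → −41.5B.
Net: 0 + 62 − 41.5 = +20.5 billion.

+20.5 billion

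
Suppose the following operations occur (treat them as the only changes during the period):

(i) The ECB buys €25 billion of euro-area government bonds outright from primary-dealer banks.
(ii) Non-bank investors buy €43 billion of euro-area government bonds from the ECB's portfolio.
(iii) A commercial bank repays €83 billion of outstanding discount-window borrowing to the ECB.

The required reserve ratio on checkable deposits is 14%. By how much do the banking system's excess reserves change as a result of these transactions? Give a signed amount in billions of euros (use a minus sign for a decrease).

OMO purchase (from banks) €25 billion: reserves +€25B, deposits 0.
Asset sale (to non-banks) €43 billion: reserves −€43B, deposits −€43B.
Discount-window repayment €83 billion: reserves −€83B, deposits 0.
Totals: Δreserves = −€101B, Δdeposits = −€43B.
Δrequired reserves = 14% × −€43B = −€6.02B.
Δexcess reserves = Δreserves − Δrequired = −€101B − (−€6.02B) = -€94.98 billion.

-€94.98 billion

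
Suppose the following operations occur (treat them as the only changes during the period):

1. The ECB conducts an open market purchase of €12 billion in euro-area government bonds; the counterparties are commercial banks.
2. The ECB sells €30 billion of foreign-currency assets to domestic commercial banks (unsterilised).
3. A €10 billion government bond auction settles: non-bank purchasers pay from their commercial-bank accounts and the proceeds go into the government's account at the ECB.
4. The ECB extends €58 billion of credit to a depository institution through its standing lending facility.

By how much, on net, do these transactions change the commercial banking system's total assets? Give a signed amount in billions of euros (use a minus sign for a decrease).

+€48 billion

OMO purchase (from banks) €12 billion: just an asset swap on bank balance sheets → 0.
FX sale €30 billion: just an asset swap on bank balance sheets → 0.
Government account inflow €10 billion: bank balance sheets shrink → −€10B.
Discount-window loan €58 billion: bank balance sheets expand → +€58B.
Net: 0 + 0 − 10 + 58 = +€48 billion.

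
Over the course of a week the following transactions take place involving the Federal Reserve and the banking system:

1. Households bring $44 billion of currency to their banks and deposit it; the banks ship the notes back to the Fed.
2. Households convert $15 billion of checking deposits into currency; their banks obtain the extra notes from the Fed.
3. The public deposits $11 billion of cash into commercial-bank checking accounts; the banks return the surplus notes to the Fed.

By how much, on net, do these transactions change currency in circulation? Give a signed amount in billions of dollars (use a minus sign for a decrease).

-$40 billion

Fed balance sheet:
  Assets:      no change
  Liabilities: Bank reserves +$40B, Currency in circulation −$40B
Commercial banking system:
  Assets:      Reserves at CB +$40B
  Liabilities: Checkable deposits +$40B
So the change in currency in circulation is -$40 billion.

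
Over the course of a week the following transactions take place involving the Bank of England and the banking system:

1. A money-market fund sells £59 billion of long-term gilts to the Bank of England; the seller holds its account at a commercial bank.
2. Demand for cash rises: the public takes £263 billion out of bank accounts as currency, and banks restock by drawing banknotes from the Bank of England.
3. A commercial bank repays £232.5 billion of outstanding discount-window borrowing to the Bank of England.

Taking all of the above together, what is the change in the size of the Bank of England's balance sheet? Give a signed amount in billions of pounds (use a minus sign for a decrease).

Asset purchase (from non-banks) £59 billion: a Bank of England asset is acquired → +£59B.
Currency withdrawal £263 billion: only the composition of liabilities changes → 0.
Discount-window repayment £232.5 billion: a Bank of England asset is shed → −£232.5B.
Net: 59 + 0 − 232.5 = -£173.5 billion.

-£173.5 billion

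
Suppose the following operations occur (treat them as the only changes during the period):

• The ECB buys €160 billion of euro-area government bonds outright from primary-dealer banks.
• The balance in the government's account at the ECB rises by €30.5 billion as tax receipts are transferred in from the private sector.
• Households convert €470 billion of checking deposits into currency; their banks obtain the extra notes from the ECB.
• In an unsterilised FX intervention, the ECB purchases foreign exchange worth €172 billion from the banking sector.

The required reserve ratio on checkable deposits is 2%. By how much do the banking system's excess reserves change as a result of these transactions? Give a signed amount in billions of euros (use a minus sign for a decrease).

-€158.49 billion

OMO purchase (from banks) €160 billion: reserves +€160B, deposits 0.
Government account inflow €30.5 billion: reserves −€30.5B, deposits −€30.5B.
Currency withdrawal €470 billion: reserves −€470B, deposits −€470B.
FX purchase €172 billion: reserves +€172B, deposits 0.
Totals: Δreserves = −€168.5B, Δdeposits = −€500.5B.
Δrequired reserves = 2% × −€500.5B = −€10.01B.
Δexcess reserves = Δreserves − Δrequired = −€168.5B − (−€10.01B) = -€158.49 billion.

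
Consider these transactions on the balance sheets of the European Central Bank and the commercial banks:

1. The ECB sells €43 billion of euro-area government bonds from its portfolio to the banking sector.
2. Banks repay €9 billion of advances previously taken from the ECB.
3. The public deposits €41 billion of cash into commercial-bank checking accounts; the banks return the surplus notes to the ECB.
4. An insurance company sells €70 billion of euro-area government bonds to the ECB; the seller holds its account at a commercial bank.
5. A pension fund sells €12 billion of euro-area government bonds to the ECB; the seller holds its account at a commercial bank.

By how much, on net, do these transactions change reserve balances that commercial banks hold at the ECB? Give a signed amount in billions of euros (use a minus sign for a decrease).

+€71 billion

ECB balance sheet:
  Assets:      Securities +€39B, Loans to banks −€9B
  Liabilities: Bank reserves +€71B, Currency in circulation −€41B
Commercial banking system:
  Assets:      Reserves at CB +€71B, Securities +€43B
  Liabilities: Checkable deposits +€123B, Borrowings from CB −€9B
So the change in reserve balances that commercial banks hold at the ECB is +€71 billion.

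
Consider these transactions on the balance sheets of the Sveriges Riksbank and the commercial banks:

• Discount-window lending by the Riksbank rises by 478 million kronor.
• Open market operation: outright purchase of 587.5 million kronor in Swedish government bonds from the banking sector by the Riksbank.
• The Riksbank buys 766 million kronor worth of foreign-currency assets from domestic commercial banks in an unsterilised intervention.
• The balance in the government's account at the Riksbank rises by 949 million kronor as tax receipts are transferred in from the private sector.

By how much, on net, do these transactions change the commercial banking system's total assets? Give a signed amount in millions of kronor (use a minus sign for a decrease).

Discount-window loan 478 million kronor: bank balance sheets expand → +478M.
OMO purchase (from banks) 587.5 million kronor: just an asset swap on bank balance sheets → 0.
FX purchase 766 million kronor: just an asset swap on bank balance sheets → 0.
Government account inflow 949 million kronor: bank balance sheets shrink → −949M.
Net: 478 + 0 + 0 − 949 = -471 million.

-471 million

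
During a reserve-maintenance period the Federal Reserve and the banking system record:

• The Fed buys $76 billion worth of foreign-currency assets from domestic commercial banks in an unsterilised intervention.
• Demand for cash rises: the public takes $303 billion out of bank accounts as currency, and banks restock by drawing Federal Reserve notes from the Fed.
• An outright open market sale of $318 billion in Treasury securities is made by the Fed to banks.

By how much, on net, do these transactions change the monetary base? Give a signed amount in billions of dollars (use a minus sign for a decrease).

FX purchase $76 billion: Fed balance sheet expands → +$76B.
Currency withdrawal $303 billion: just a shift between currency and reserves — both are base money → 0.
OMO sale (to banks) $318 billion: Fed balance sheet contracts → −$318B.
Net: 76 + 0 − 318 = -$242 billion.

-$242 billion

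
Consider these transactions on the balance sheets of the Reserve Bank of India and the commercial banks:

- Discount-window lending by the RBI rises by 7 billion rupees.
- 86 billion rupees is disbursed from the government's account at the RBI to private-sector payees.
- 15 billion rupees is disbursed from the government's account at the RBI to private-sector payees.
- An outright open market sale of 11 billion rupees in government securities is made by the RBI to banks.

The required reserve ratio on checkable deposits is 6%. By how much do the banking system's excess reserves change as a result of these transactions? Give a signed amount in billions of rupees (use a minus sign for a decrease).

+90.94 billion

Discount-window loan 7 billion rupees: reserves +7B, deposits 0.
Government spending 86 billion rupees: reserves +86B, deposits +86B.
Government spending 15 billion rupees: reserves +15B, deposits +15B.
OMO sale (to banks) 11 billion rupees: reserves −11B, deposits 0.
Totals: Δreserves = +97B, Δdeposits = +101B.
Δrequired reserves = 6% × +101B = +6.06B.
Δexcess reserves = Δreserves − Δrequired = +97B − (+6.06B) = +90.94 billion.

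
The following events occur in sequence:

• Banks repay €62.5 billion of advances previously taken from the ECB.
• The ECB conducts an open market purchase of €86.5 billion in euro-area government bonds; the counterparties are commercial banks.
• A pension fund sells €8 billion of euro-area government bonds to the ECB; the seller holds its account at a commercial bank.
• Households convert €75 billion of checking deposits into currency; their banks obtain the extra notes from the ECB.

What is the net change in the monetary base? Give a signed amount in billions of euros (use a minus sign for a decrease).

+€32 billion

Discount-window repayment €62.5 billion: ECB balance sheet contracts → −€62.5B.
OMO purchase (from banks) €86.5 billion: ECB balance sheet expands → +€86.5B.
Asset purchase (from non-banks) €8 billion: ECB balance sheet expands → +€8B.
Currency withdrawal €75 billion: just a shift between currency and reserves — both are base money → 0.
Net: −62.5 + 86.5 + 8 + 0 = +€32 billion.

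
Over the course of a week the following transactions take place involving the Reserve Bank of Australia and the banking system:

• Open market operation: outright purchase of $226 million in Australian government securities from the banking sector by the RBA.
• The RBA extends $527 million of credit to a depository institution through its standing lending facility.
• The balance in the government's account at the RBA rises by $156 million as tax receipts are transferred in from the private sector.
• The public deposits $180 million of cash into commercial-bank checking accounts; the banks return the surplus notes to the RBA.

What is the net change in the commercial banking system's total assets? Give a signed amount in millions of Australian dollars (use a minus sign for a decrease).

RBA balance sheet:
  Assets:      Securities +$226M, Loans to banks +$527M
  Liabilities: Bank reserves +$777M, Currency in circulation −$180M, Government deposits +$156M
Commercial banking system:
  Assets:      Reserves at CB +$777M, Securities −$226M
  Liabilities: Checkable deposits +$24M, Borrowings from CB +$527M
Change in total bank assets = +$551 million.

+$551 million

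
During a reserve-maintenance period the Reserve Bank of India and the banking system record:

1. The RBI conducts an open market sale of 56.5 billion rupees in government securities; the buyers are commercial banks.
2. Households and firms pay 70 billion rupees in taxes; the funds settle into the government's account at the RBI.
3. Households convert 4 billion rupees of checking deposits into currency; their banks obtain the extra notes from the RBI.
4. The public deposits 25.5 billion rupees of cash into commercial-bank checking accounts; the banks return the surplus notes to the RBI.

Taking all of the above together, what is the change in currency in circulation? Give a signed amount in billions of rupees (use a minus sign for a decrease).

-21.5 billion

OMO sale (to banks) 56.5 billion rupees: no currency enters or leaves circulation → 0.
Government account inflow 70 billion rupees: no currency enters or leaves circulation → 0.
Currency withdrawal 4 billion rupees: notes leave the central bank → +4B.
Currency deposit 25.5 billion rupees: notes return to the central bank → −25.5B.
Net: 0 + 0 + 4 − 25.5 = -21.5 billion.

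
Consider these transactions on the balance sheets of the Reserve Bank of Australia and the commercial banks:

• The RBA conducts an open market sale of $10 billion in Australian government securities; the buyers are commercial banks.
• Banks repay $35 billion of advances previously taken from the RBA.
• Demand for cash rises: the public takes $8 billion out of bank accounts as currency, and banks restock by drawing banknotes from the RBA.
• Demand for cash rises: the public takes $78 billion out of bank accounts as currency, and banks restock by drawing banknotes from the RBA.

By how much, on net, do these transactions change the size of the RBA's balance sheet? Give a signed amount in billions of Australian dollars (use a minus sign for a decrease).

-$45 billion

RBA balance sheet:
  Assets:      Securities −$10B, Loans to banks −$35B
  Liabilities: Bank reserves −$131B, Currency in circulation +$86B
Commercial banking system:
  Assets:      Reserves at CB −$131B, Securities +$10B
  Liabilities: Checkable deposits −$86B, Borrowings from CB −$35B
Change in total RBA assets = -$45 billion.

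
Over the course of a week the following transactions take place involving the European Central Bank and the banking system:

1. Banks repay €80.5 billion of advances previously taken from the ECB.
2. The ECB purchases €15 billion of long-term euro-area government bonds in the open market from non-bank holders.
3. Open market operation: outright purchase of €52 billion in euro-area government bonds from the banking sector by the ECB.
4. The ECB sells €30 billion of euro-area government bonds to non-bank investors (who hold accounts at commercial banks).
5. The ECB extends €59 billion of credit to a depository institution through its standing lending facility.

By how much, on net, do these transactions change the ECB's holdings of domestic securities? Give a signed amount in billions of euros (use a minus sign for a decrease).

ECB balance sheet:
  Assets:      Securities +€37B, Loans to banks −€21.5B
  Liabilities: Bank reserves +€15.5B
So the change in the ECB's holdings of domestic securities is +€37 billion.

+€37 billion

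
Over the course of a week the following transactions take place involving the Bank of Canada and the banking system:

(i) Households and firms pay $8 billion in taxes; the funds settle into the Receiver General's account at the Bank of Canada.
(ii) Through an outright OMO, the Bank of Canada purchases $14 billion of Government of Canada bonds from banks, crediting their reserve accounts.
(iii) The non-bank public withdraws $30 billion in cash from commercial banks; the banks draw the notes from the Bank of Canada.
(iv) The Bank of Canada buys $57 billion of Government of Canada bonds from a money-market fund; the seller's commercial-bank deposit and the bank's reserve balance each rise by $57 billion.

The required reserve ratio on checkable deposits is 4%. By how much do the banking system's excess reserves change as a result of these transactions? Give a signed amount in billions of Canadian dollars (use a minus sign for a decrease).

+$32.24 billion

Government account inflow $8 billion: reserves −$8B, deposits −$8B.
OMO purchase (from banks) $14 billion: reserves +$14B, deposits 0.
Currency withdrawal $30 billion: reserves −$30B, deposits −$30B.
Asset purchase (from non-banks) $57 billion: reserves +$57B, deposits +$57B.
Totals: Δreserves = +$33B, Δdeposits = +$19B.
Δrequired reserves = 4% × +$19B = +$0.76B.
Δexcess reserves = Δreserves − Δrequired = +$33B − (+$0.76B) = +$32.24 billion.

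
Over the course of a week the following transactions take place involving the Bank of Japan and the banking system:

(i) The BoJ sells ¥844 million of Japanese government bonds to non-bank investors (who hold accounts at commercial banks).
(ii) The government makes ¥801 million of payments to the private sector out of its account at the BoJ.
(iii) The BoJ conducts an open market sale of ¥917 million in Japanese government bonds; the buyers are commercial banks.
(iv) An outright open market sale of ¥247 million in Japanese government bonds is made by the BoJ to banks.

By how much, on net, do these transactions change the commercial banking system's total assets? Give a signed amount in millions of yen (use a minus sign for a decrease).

Asset sale (to non-banks) ¥844 million: bank balance sheets shrink → −¥844M.
Government spending ¥801 million: bank balance sheets expand → +¥801M.
OMO sale (to banks) ¥917 million: just an asset swap on bank balance sheets → 0.
OMO sale (to banks) ¥247 million: just an asset swap on bank balance sheets → 0.
Net: −844 + 801 + 0 + 0 = -¥43 million.

-¥43 million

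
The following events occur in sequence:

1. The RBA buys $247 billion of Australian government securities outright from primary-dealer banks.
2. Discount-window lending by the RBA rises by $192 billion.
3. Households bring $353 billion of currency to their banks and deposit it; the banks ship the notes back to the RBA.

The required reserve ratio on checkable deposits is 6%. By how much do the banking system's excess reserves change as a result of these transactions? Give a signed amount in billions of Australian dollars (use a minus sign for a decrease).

OMO purchase (from banks) $247 billion: reserves +$247B, deposits 0.
Discount-window loan $192 billion: reserves +$192B, deposits 0.
Currency deposit $353 billion: reserves +$353B, deposits +$353B.
Totals: Δreserves = +$792B, Δdeposits = +$353B.
Δrequired reserves = 6% × +$353B = +$21.18B.
Δexcess reserves = Δreserves − Δrequired = +$792B − (+$21.18B) = +$770.82 billion.

+$770.82 billion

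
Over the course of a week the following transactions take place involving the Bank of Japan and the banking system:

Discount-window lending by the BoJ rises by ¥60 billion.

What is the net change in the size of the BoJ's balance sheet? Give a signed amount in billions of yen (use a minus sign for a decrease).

+¥60 billion

Discount-window loan ¥60 billion: a BoJ asset is acquired → +¥60B.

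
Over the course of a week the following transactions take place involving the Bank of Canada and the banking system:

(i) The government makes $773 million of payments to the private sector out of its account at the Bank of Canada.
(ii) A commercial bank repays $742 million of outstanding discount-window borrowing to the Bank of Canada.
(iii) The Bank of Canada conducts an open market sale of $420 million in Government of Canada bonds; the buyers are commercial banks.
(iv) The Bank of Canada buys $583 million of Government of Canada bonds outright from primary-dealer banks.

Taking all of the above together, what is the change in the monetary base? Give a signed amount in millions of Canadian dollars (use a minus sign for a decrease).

+$194 million

Government spending $773 million: a non-base liability converts back to reserves → +$773M.
Discount-window repayment $742 million: Bank of Canada balance sheet contracts → −$742M.
OMO sale (to banks) $420 million: Bank of Canada balance sheet contracts → −$420M.
OMO purchase (from banks) $583 million: Bank of Canada balance sheet expands → +$583M.
Net: 773 − 742 − 420 + 583 = +$194 million.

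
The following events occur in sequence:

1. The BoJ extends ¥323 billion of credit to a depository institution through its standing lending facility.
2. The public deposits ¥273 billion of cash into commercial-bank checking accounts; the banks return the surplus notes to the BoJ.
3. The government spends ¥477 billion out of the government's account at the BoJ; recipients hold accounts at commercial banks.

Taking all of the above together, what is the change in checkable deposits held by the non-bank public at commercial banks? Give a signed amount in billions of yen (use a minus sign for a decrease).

BoJ balance sheet:
  Assets:      Loans to banks +¥323B
  Liabilities: Bank reserves +¥1073B, Currency in circulation −¥273B, Government deposits −¥477B
Commercial banking system:
  Assets:      Reserves at CB +¥1073B
  Liabilities: Checkable deposits +¥750B, Borrowings from CB +¥323B
So the change in checkable deposits held by the non-bank public at commercial banks is +¥750 billion.

+¥750 billion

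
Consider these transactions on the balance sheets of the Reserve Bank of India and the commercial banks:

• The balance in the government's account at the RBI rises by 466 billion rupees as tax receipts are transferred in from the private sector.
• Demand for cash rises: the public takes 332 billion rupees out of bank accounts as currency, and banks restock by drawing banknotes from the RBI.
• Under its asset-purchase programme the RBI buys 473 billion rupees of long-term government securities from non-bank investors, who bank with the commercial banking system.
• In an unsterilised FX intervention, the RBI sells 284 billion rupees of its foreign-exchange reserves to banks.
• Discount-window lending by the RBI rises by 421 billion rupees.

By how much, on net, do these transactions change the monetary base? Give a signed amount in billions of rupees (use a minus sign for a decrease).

+144 billion

RBI balance sheet:
  Assets:      Securities +473B, Loans to banks +421B, Foreign assets −284B
  Liabilities: Bank reserves −188B, Currency in circulation +332B, Government deposits +466B
Monetary base = currency + reserves: +332B + (−188B) = +144 billion.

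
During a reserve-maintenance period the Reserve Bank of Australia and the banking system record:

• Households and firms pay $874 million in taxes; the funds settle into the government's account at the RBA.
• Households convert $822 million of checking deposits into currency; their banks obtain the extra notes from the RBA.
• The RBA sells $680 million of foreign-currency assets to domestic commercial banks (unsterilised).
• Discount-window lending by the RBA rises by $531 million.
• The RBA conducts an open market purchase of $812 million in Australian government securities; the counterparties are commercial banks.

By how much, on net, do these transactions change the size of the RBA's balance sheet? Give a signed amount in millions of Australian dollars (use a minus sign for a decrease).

+$663 million

RBA balance sheet:
  Assets:      Securities +$812M, Loans to banks +$531M, Foreign assets −$680M
  Liabilities: Bank reserves −$1033M, Currency in circulation +$822M, Government deposits +$874M
Change in total RBA assets = +$663 million.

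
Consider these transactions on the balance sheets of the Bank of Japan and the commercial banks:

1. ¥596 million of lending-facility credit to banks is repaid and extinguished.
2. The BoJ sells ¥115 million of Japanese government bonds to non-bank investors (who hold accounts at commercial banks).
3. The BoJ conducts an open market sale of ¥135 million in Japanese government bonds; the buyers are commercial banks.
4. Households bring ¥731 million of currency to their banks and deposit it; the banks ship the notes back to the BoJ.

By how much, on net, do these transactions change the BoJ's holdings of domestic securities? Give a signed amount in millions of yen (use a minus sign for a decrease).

BoJ balance sheet:
  Assets:      Securities −¥250M, Loans to banks −¥596M
  Liabilities: Bank reserves −¥115M, Currency in circulation −¥731M
Commercial banking system:
  Assets:      Reserves at CB −¥115M, Securities +¥135M
  Liabilities: Checkable deposits +¥616M, Borrowings from CB −¥596M
So the change in the BoJ's holdings of domestic securities is -¥250 million.

-¥250 million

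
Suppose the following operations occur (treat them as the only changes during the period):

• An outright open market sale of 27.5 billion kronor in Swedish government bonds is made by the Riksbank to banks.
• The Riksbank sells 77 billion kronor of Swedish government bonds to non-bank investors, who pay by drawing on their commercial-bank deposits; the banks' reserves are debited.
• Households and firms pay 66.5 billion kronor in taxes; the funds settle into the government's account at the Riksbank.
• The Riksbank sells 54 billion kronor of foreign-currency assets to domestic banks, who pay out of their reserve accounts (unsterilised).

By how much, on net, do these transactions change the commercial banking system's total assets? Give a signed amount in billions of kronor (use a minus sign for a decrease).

-143.5 billion

Riksbank balance sheet:
  Assets:      Securities −104.5B, Foreign assets −54B
  Liabilities: Bank reserves −225B, Government deposits +66.5B
Commercial banking system:
  Assets:      Reserves at CB −225B, Securities +27.5B, Foreign assets +54B
  Liabilities: Checkable deposits −143.5B
Change in total bank assets = -143.5 billion.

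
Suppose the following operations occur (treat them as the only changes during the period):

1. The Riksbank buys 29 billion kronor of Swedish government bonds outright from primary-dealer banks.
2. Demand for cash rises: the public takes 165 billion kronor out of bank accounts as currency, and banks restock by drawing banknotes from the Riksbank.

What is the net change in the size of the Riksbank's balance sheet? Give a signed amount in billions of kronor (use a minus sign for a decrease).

+29 billion

OMO purchase (from banks) 29 billion kronor: a Riksbank asset is acquired → +29B.
Currency withdrawal 165 billion kronor: only the composition of liabilities changes → 0.
Net: 29 + 0 = +29 billion.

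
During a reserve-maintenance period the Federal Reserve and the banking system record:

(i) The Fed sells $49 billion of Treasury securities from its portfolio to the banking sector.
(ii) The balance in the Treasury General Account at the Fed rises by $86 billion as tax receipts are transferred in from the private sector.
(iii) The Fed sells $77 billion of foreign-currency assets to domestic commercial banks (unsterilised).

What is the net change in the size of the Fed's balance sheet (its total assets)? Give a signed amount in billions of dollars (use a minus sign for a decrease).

-$126 billion

OMO sale (to banks) $49 billion: a Fed asset is shed → −$49B.
Government account inflow $86 billion: only the composition of liabilities changes → 0.
FX sale $77 billion: a Fed asset is shed → −$77B.
Net: −49 + 0 − 77 = -$126 billion.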